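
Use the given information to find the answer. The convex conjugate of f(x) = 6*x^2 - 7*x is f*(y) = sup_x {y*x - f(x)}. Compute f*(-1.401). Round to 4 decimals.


f*(y) = sup_x {y*x - a*x^2 - b*x} = sup_x {(y-b)*x - a*x^2}
FOC: (y - b) - 2a*x = 0 => x* = (y - b)/(2a)
x* = (-1.401 + 7)/(2*6) = 0.4666
f*(-1.401) = (y-b)^2/(4a) = (-1.401 + 7)^2/(4*6)
= 31.3488/24 = 1.3062


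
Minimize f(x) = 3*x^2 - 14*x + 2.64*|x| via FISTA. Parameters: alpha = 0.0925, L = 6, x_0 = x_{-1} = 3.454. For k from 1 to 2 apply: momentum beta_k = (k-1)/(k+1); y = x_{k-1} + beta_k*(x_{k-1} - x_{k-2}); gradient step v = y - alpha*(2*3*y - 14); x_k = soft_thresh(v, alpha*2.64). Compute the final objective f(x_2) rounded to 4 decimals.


FISTA on f(x) = 3*x^2 - 14*x + 2.64*|x|
L = 6, alpha = 0.0925
Iteration 1: beta = 0.0, y = 3.454 + 0.0*(3.454 - 3.454) = 3.454
  grad(y) = 6.724, v = y - alpha*grad = 2.832
  prox(v) = soft_thresh(2.832, 0.2442) = 2.5878
Iteration 2: beta = 0.3333, y = 2.5878 + 0.3333*(2.5878 - 3.454) = 2.2991
  grad(y) = -0.2054, v = y - alpha*grad = 2.3181
  prox(v) = soft_thresh(2.3181, 0.2442) = 2.0739
f(x_2) = 3*2.0739^2 - 14*2.0739 + 2.64*|2.0739| = -10.6563


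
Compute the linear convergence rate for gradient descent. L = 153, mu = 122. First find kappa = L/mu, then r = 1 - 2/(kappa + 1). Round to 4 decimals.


Step 1: Compute the condition number.
kappa = L/mu = 153/122 = 1.2541
Step 2: Compute the convergence rate.
r = 1 - 2/(kappa + 1) = 1 - 2*mu/(L + mu) = (L - mu)/(L + mu) = 31/275 = 0.1127


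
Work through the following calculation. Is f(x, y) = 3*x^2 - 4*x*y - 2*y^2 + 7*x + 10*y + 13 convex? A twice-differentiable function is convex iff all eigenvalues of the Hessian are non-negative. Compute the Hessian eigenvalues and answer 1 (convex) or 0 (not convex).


The Hessian of f(x,y) = 3*x^2 - 4*x*y - 2*y^2 + 7*x + 10*y + 13 is:
H = [[6, -4], [-4, -4]]
Trace = 6 - 4 = 2
Determinant = 6*-4 - (-4)^2 = -40
Discriminant = (2)^2 - 4*-40 = 164.0
Eigenvalues: lambda_1 = -5.4031, lambda_2 = 7.4031
The function is not convex.

0


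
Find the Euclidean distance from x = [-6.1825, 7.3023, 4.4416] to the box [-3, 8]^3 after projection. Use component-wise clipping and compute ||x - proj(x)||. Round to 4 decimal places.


Project each component onto [-3, 8].
clip(-6.1825) = -3.0, clip(7.3023) = 7.3023, clip(4.4416) = 4.4416
Projection = [-3.0, 7.3023, 4.4416]
Squared diffs: [10.1283, 0.0, 0.0]
Distance = sqrt(10.1283) = 3.1825


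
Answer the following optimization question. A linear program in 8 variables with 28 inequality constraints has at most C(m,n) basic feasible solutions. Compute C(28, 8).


Each vertex corresponds to some choice of n active constraints out of m, so the number of vertices is at most C(m, n) = m! / (n!(m-n)!).
m = 28, n = 8
Numerator: 28 * 27 * 26 * 25 * 24 * 23 * 22 * 21
Denominator: 8! = 40320
C(28, 8) = 3108105


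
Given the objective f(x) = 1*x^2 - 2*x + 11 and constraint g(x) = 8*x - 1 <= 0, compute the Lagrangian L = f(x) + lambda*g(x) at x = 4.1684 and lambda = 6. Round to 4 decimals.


Step 1: Evaluate f(x).
f(4.1684) = 1*4.1684^2 - 2*4.1684 + 11 = 20.0388
Step 2: Evaluate g(x).
g(4.1684) = 8*4.1684 - 1 = 32.3472
Step 3: Compute Lagrangian.
L = 20.0388 + 6*32.3472 = 214.122


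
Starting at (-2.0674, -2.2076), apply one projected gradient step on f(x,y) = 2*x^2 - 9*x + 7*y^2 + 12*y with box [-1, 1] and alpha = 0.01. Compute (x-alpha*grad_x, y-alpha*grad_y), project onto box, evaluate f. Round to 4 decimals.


Step 1: Compute gradient at (-2.0674, -2.2076).
grad_x = 2*2*-2.0674 - 9 = -17.2696
grad_y = 2*7*-2.2076 + 12 = -18.9064
Step 2: Gradient step.
x_raw = -2.0674 - 0.01*-17.2696 = -1.8947
y_raw = -2.2076 - 0.01*-18.9064 = -2.0185
Step 3: Project onto [-1, 1].
x_proj = clip(-1.8947) = -1.0
y_proj = clip(-2.0185) = -1.0
Step 4: Evaluate f.
f(-1.0, -1.0) = 6.0


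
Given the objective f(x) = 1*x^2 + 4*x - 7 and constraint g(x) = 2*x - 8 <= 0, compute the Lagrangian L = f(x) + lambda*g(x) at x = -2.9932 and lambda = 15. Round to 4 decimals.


Step 1: Evaluate f(x).
f(-2.9932) = 1*(-2.9932)^2 + 4*(-2.9932) - 7 = -10.0136
Step 2: Evaluate g(x).
g(-2.9932) = 2*-2.9932 - 8 = -13.9864
Step 3: Compute Lagrangian.
L = -10.0136 + 15*-13.9864 = -219.8096


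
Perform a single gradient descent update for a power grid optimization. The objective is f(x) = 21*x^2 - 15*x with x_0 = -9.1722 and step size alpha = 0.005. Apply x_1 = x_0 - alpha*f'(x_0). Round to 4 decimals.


We compute the gradient at x_0 and apply the update.
f'(x) = 42*x - 15
f'(-9.1722) = 42*-9.1722 - 15 = -400.2324
x_1 = -9.1722 - 0.005*-400.2324 = -7.171


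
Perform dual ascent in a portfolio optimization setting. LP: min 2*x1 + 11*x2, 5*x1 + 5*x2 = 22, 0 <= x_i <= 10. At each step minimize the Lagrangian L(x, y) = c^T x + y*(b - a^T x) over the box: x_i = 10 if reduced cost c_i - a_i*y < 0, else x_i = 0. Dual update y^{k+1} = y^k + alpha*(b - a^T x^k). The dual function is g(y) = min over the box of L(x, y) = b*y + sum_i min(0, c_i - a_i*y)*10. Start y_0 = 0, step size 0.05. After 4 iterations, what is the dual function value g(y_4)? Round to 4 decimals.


Dual ascent for LP: min 2*x1 + 11*x2, 5*x1 + 5*x2 = 22, 0 <= x_i <= 10
Step 1: y^k = 0.0, reduced costs: (2.0, 11.0)
  x^k = (0.0, 0.0), subgradient = b - a^T x = 22.0
  y^{k+1} = 0.0 + 0.05*22.0 = 1.1
Step 2: y^k = 1.1, reduced costs: (-3.5, 5.5)
  x^k = (10.0, 0.0), subgradient = b - a^T x = -28.0
  y^{k+1} = 1.1 + 0.05*-28.0 = -0.3
Step 3: y^k = -0.3, reduced costs: (3.5, 12.5)
  x^k = (0.0, 0.0), subgradient = b - a^T x = 22.0
  y^{k+1} = -0.3 + 0.05*22.0 = 0.8
Step 4: y^k = 0.8, reduced costs: (-2.0, 7.0)
  x^k = (10.0, 0.0), subgradient = b - a^T x = -28.0
  y^{k+1} = 0.8 + 0.05*-28.0 = -0.6
Dual objective at y_4 = -0.6: reduced costs (5.0, 14.0), box minimizer x = (0.0, 0.0)
g(y_4) = b*y + (c1 - a1*y)*x1 + (c2 - a2*y)*x2 = 22*(-0.6) + 5.0*0.0 + 14.0*0.0 = -13.2 + 0.0 + 0.0 = -13.2


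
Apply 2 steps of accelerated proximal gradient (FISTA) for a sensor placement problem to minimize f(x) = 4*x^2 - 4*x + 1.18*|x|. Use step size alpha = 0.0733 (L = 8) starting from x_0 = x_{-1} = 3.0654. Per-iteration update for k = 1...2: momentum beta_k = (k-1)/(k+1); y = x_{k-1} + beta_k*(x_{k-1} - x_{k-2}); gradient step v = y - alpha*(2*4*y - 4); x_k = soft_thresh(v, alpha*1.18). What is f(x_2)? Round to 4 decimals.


FISTA on f(x) = 4*x^2 - 4*x + 1.18*|x|
L = 8, alpha = 0.0733
Iteration 1: beta = 0.0, y = 3.0654 + 0.0*(3.0654 - 3.0654) = 3.0654
  grad(y) = 20.5232, v = y - alpha*grad = 1.561
  prox(v) = soft_thresh(1.561, 0.0865) = 1.4746
Iteration 2: beta = 0.3333, y = 1.4746 + 0.3333*(1.4746 - 3.0654) = 0.9443
  grad(y) = 3.5542, v = y - alpha*grad = 0.6838
  prox(v) = soft_thresh(0.6838, 0.0865) = 0.5973
f(x_2) = 4*0.5973^2 - 4*0.5973 + 1.18*|0.5973| = -0.2574


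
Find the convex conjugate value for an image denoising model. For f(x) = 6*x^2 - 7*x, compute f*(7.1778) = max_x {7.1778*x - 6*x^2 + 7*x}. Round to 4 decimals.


f*(y) = sup_x {y*x - a*x^2 - b*x} = sup_x {(y-b)*x - a*x^2}
FOC: (y - b) - 2a*x = 0 => x* = (y - b)/(2a)
x* = (7.1778 + 7)/(2*6) = 1.1815
f*(7.1778) = (y-b)^2/(4a) = (7.1778 + 7)^2/(4*6)
= 201.01/24 = 8.3754


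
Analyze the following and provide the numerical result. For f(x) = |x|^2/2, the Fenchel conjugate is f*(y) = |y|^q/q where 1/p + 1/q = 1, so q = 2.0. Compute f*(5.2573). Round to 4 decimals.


The conjugate exponent q satisfies 1/p + 1/q = 1.
p = 2, so q = 2/(2 - 1) = 2.0
|y|^q = 5.2573^2.0 = 27.6392
f*(5.2573) = 27.6392 / 2.0 = 13.8196


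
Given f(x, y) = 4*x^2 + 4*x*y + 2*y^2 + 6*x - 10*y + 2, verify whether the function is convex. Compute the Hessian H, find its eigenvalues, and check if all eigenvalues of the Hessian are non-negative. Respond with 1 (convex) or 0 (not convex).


The Hessian of f(x,y) = 4*x^2 + 4*x*y + 2*y^2 + 6*x - 10*y + 2 is:
H = [[8, 4], [4, 4]]
Trace = 8 + 4 = 12
Determinant = 8*4 - (4)^2 = 16
Discriminant = (12)^2 - 4*16 = 80.0
Eigenvalues: lambda_1 = 1.5279, lambda_2 = 10.4721
The function is convex.

1


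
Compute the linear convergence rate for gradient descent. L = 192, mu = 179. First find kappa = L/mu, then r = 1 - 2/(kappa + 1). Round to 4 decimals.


Step 1: Compute the condition number.
kappa = L/mu = 192/179 = 1.0726
Step 2: Compute the convergence rate.
r = 1 - 2/(kappa + 1) = 1 - 2*mu/(L + mu) = (L - mu)/(L + mu) = 13/371 = 0.035


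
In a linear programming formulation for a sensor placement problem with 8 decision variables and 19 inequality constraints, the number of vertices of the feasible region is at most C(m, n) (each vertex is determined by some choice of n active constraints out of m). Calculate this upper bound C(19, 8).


Each vertex corresponds to some choice of n active constraints out of m, so the number of vertices is at most C(m, n) = m! / (n!(m-n)!).
m = 19, n = 8
Numerator: 19 * 18 * 17 * 16 * 15 * 14 * 13 * 12
Denominator: 8! = 40320
C(19, 8) = 75582


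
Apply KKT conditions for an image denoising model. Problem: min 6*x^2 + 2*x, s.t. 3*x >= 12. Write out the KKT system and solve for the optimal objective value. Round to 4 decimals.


Step 1: Try lambda = 0 (constraint inactive).
x_unc = -2/(2*6) = -0.1667
Check: 3*-0.1667 = -0.5001 < 12 -- violated!
Step 2: Constraint must be active: 3*x = 12
x* = 12/3 = 4.0
lambda = (2*6*4.0 + 2)/3 = 16.6667
Step 3: Compute optimal value.
f(x*) = 6*4.0^2 + 2*4.0 = 104.0


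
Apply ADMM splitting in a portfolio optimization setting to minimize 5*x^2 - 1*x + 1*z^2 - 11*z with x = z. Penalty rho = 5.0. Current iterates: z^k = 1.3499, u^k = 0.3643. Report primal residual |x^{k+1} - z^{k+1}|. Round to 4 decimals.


ADMM iteration with rho = 5.0, z^k = 1.3499, u^k = 0.3643
Step 1: x-update.
Minimize 5*x^2 - 1*x + (5.0/2)*(x - 1.3499 + 0.3643)^2
FOC: (2*5 + 5.0)*x = 1 + 5.0*(1.3499 - 0.3643)
x^{k+1} = 0.3952
Step 2: z-update.
Minimize 1*z^2 - 11*z + (5.0/2)*(0.3952 - z + 0.3643)^2
FOC: (2*1 + 5.0)*z = 11 + 5.0*(0.3952 + 0.3643)
z^{k+1} = 2.1139
Step 3: u-update.
u^{k+1} = 0.3643 + 0.3952 - 2.1139 = -1.3544
Step 4: Primal residual = |0.3952 - 2.1139| = 1.7187


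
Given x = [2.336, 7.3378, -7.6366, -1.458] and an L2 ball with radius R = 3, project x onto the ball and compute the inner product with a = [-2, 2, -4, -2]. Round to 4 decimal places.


Step 1: Compute ||x|| (intermediates to 6 decimals).
||x|| = sqrt(2.336^2 + 7.3378^2 + (-7.6366)^2 + (-1.458)^2) = 10.942743
Step 2: Project.
Since ||x|| > R, scale = R/||x|| = 3/10.942743 = 0.274154, proj(x) = scale * x
proj(x) = [0.640424, 2.011687, -2.093604, -0.399717]
Step 3: Dot product.
a^T * proj(x) = -2*0.640424 + 2*2.011687 - 4*(-2.093604) - 2*(-0.399717) = 11.9164


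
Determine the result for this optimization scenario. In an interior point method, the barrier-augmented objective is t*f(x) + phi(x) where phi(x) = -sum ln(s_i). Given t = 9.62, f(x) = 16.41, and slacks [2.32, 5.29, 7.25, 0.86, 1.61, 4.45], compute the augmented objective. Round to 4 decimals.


Step 1: Compute log-barrier.
ln values: [0.8416, 1.6658, 1.981, -0.1508, 0.4762, 1.4929]
phi = -(0.8416 + 1.6658 + 1.981 - 0.1508 + 0.4762 + 1.4929) = -6.3067
Step 2: Compute augmented objective.
t*f(x) = 9.62*16.41 = 157.8642
Total = 157.8642 - 6.3067 = 151.5575


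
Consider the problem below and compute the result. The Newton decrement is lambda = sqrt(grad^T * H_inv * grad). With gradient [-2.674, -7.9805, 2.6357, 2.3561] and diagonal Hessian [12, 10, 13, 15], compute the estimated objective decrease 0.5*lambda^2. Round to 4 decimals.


Step 1: H is diagonal, so H^(-1) * g = [-0.2228, -0.7981, 0.2027, 0.1571].
Step 2: g^T H^(-1) g = sum_i g_i^2 / H_ii
  = (-2.674)^2/12 + (-7.9805)^2/10 + (2.6357)^2/13 + (2.3561)^2/15
  = 0.5959 + 6.3688 + 0.5344 + 0.3701 = 7.8692
Step 3: Objective decrease = 0.5 * g^T H^(-1) g = 3.9346


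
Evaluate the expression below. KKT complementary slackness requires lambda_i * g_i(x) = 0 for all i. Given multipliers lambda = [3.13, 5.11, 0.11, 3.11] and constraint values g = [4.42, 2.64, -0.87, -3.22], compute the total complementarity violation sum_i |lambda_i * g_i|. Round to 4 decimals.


KKT complementary slackness check:
lambda_1 * g_1 = 3.13 * 4.42 = 13.8346
lambda_2 * g_2 = 5.11 * 2.64 = 13.4904
lambda_3 * g_3 = 0.11 * -0.87 = -0.0957
lambda_4 * g_4 = 3.11 * -3.22 = -10.0142
Total violation = 13.8346 + 13.4904 + 0.0957 + 10.0142 = 37.4349


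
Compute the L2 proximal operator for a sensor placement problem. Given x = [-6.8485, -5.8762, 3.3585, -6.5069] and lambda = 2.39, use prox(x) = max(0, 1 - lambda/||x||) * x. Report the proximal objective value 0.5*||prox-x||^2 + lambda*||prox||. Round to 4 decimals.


Step 1: Compute ||x||.
||x|| = 11.6211
Step 2: Compute scaling factor.
scale = max(0, 1 - 2.39/11.6211) = 0.7943
Step 3: prox(x) = [-5.44, -4.6677, 2.6678, -5.1687]
||prox(x)|| = 9.2311
Step 4: Proximal objective.
0.5*||prox-x||^2 = 2.8561
lambda*||prox|| = 22.0623
Total = 24.9185


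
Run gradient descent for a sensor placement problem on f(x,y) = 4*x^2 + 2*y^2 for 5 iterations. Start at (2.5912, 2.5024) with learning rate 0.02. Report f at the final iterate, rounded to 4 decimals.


Gradient descent on f(x,y) = 4*x^2 + 2*y^2.
Starting point: (2.5912, 2.5024), alpha = 0.02
Step 1: grad_x = 2*4*2.5912 = 20.7296, grad_y = 2*2*2.5024 = 10.0096
  x_1 = 2.5912 - 0.02*20.7296 = 2.1766
  y_1 = 2.5024 - 0.02*10.0096 = 2.3022
Step 2: grad_x = 2*4*2.1766 = 17.4129, grad_y = 2*2*2.3022 = 9.2088
  x_2 = 2.1766 - 0.02*17.4129 = 1.8284
  y_2 = 2.3022 - 0.02*9.2088 = 2.118
Step 3: grad_x = 2*4*1.8284 = 14.6268, grad_y = 2*2*2.118 = 8.4721
  x_3 = 1.8284 - 0.02*14.6268 = 1.5358
  y_3 = 2.118 - 0.02*8.4721 = 1.9486
Step 4: grad_x = 2*4*1.5358 = 12.2865, grad_y = 2*2*1.9486 = 7.7944
  x_4 = 1.5358 - 0.02*12.2865 = 1.2901
  y_4 = 1.9486 - 0.02*7.7944 = 1.7927
Step 5: grad_x = 2*4*1.2901 = 10.3207, grad_y = 2*2*1.7927 = 7.1708
  x_5 = 1.2901 - 0.02*10.3207 = 1.0837
  y_5 = 1.7927 - 0.02*7.1708 = 1.6493
f(1.0837, 1.6493) = 4*1.0837^2 + 2*1.6493^2 = 10.1377


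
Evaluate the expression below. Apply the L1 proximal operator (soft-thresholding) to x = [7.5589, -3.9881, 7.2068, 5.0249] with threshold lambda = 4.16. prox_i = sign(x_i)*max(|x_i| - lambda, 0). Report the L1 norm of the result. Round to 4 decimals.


Soft-thresholding with lambda = 4.16:
prox(7.5589) = sign(7.5589)*max(|7.5589| - 4.16, 0) = 3.3989
prox(-3.9881) = sign(-3.9881)*max(|-3.9881| - 4.16, 0) = 0.0
prox(7.2068) = sign(7.2068)*max(|7.2068| - 4.16, 0) = 3.0468
prox(5.0249) = sign(5.0249)*max(|5.0249| - 4.16, 0) = 0.8649
prox(x) = [3.3989, 0.0, 3.0468, 0.8649]
||prox(x)||_1 = 3.3989 + 0.0 + 3.0468 + 0.8649 = 7.3106


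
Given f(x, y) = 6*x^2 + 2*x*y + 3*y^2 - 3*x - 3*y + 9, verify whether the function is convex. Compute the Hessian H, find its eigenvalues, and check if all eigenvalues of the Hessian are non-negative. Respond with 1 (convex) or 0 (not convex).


The Hessian of f(x,y) = 6*x^2 + 2*x*y + 3*y^2 - 3*x - 3*y + 9 is:
H = [[12, 2], [2, 6]]
Trace = 12 + 6 = 18
Determinant = 12*6 - (2)^2 = 68
Discriminant = (18)^2 - 4*68 = 52.0
Eigenvalues: lambda_1 = 5.3944, lambda_2 = 12.6056
The function is convex.

1


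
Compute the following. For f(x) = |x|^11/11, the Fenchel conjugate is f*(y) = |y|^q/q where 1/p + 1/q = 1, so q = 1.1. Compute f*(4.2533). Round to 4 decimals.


The conjugate exponent q satisfies 1/p + 1/q = 1.
p = 11, so q = 11/(11 - 1) = 1.1
|y|^q = 4.2533^1.1 = 4.9158
f*(4.2533) = 4.9158 / 1.1 = 4.469


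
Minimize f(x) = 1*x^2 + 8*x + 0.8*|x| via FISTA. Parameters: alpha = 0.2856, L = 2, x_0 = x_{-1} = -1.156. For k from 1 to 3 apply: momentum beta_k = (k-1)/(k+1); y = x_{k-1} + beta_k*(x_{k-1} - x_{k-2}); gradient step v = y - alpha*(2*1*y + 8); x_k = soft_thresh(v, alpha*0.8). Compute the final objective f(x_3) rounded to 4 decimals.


FISTA on f(x) = 1*x^2 + 8*x + 0.8*|x|
L = 2, alpha = 0.2856
Iteration 1: beta = 0.0, y = -1.156 + 0.0*(-1.156 + 1.156) = -1.156
  grad(y) = 5.688, v = y - alpha*grad = -2.7805
  prox(v) = soft_thresh(-2.7805, 0.2285) = -2.552
Iteration 2: beta = 0.3333, y = -2.552 + 0.3333*(-2.552 + 1.156) = -3.0174
  grad(y) = 1.9653, v = y - alpha*grad = -3.5786
  prox(v) = soft_thresh(-3.5786, 0.2285) = -3.3502
Iteration 3: beta = 0.5, y = -3.3502 + 0.5*(-3.3502 + 2.552) = -3.7492
  grad(y) = 0.5015, v = y - alpha*grad = -3.8925
  prox(v) = soft_thresh(-3.8925, 0.2285) = -3.664
f(x_3) = 1*(-3.664)^2 + 8*(-3.664) + 0.8*|-3.664| = -12.9559


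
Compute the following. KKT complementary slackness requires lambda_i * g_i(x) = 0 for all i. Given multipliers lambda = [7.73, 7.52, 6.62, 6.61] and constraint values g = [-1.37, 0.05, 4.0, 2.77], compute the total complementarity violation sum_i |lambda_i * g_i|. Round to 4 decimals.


KKT complementary slackness check:
lambda_1 * g_1 = 7.73 * -1.37 = -10.5901
lambda_2 * g_2 = 7.52 * 0.05 = 0.376
lambda_3 * g_3 = 6.62 * 4.0 = 26.48
lambda_4 * g_4 = 6.61 * 2.77 = 18.3097
Total violation = 10.5901 + 0.376 + 26.48 + 18.3097 = 55.7558


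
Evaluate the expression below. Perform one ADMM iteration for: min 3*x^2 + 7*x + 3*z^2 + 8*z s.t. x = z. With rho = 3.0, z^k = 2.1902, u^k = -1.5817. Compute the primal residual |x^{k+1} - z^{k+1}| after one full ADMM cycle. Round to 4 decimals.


ADMM iteration with rho = 3.0, z^k = 2.1902, u^k = -1.5817
Step 1: x-update.
Minimize 3*x^2 + 7*x + (3.0/2)*(x - 2.1902 - 1.5817)^2
FOC: (2*3 + 3.0)*x = -7 + 3.0*(2.1902 + 1.5817)
x^{k+1} = 0.4795
Step 2: z-update.
Minimize 3*z^2 + 8*z + (3.0/2)*(0.4795 - z - 1.5817)^2
FOC: (2*3 + 3.0)*z = -8 + 3.0*(0.4795 - 1.5817)
z^{k+1} = -1.2563
Step 3: u-update.
u^{k+1} = -1.5817 + 0.4795 + 1.2563 = 0.1541
Step 4: Primal residual = |0.4795 + 1.2563| = 1.7358


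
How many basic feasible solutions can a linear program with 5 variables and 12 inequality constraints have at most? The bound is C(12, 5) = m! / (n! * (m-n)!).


Each vertex corresponds to some choice of n active constraints out of m, so the number of vertices is at most C(m, n) = m! / (n!(m-n)!).
m = 12, n = 5
Numerator: 12 * 11 * 10 * 9 * 8
Denominator: 5! = 120
C(12, 5) = 792


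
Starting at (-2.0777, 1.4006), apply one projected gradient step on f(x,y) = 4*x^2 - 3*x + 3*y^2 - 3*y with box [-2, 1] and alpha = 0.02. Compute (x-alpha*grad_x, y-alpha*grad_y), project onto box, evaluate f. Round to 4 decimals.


Step 1: Compute gradient at (-2.0777, 1.4006).
grad_x = 2*4*-2.0777 - 3 = -19.6216
grad_y = 2*3*1.4006 - 3 = 5.4036
Step 2: Gradient step.
x_raw = -2.0777 - 0.02*-19.6216 = -1.6853
y_raw = 1.4006 - 0.02*5.4036 = 1.2925
Step 3: Project onto [-2, 1].
x_proj = clip(-1.6853) = -1.6853
y_proj = clip(1.2925) = 1.0
Step 4: Evaluate f.
f(-1.6853, 1.0) = 16.4163


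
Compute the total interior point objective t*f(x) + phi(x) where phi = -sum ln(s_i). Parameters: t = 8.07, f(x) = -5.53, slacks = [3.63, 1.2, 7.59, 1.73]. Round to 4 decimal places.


Step 1: Compute log-barrier.
ln values: [1.2892, 0.1823, 2.0268, 0.5481]
phi = -(1.2892 + 0.1823 + 2.0268 + 0.5481) = -4.0465
Step 2: Compute augmented objective.
t*f(x) = 8.07*-5.53 = -44.6271
Total = -44.6271 - 4.0465 = -48.6736


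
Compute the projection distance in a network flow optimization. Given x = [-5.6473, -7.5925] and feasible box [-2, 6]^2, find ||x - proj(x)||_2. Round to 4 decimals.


Project each component onto [-2, 6].
clip(-5.6473) = -2.0, clip(-7.5925) = -2.0
Projection = [-2.0, -2.0]
Squared diffs: [13.3028, 31.2761]
Distance = sqrt(44.5789) = 6.6767


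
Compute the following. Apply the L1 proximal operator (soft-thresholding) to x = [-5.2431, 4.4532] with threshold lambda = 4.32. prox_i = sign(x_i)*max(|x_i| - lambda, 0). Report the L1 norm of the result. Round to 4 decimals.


Soft-thresholding with lambda = 4.32:
prox(-5.2431) = sign(-5.2431)*max(|-5.2431| - 4.32, 0) = -0.9231
prox(4.4532) = sign(4.4532)*max(|4.4532| - 4.32, 0) = 0.1332
prox(x) = [-0.9231, 0.1332]
||prox(x)||_1 = 0.9231 + 0.1332 = 1.0563


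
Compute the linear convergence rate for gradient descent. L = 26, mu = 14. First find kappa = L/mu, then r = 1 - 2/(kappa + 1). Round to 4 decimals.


Step 1: Compute the condition number.
kappa = L/mu = 26/14 = 1.8571
Step 2: Compute the convergence rate.
r = 1 - 2/(kappa + 1) = 1 - 2*mu/(L + mu) = (L - mu)/(L + mu) = 12/40 = 0.3


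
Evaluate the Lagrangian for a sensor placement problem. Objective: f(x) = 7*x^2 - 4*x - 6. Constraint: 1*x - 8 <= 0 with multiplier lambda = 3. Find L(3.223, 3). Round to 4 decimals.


Step 1: Evaluate f(x).
f(3.223) = 7*3.223^2 - 4*3.223 - 6 = 53.8221
Step 2: Evaluate g(x).
g(3.223) = 1*3.223 - 8 = -4.777
Step 3: Compute Lagrangian.
L = 53.8221 + 3*-4.777 = 39.4911


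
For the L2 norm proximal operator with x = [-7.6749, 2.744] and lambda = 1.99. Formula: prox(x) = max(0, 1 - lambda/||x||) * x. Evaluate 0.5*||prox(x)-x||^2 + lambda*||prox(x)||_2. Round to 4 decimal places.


Step 1: Compute ||x||.
||x|| = 8.1507
Step 2: Compute scaling factor.
scale = max(0, 1 - 1.99/8.1507) = 0.7558
Step 3: prox(x) = [-5.8011, 2.074]
||prox(x)|| = 6.1607
Step 4: Proximal objective.
0.5*||prox-x||^2 = 1.9801
lambda*||prox|| = 12.2598
Total = 14.2398


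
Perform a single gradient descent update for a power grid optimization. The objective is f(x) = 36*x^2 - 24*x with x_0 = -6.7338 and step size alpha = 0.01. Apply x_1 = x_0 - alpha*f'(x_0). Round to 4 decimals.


We compute the gradient at x_0 and apply the update.
f'(x) = 72*x - 24
f'(-6.7338) = 72*-6.7338 - 24 = -508.8336
x_1 = -6.7338 - 0.01*-508.8336 = -1.6455


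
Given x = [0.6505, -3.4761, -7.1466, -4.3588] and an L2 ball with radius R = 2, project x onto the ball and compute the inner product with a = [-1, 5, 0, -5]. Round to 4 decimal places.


Step 1: Compute ||x|| (intermediates to 6 decimals).
||x|| = sqrt(0.6505^2 + (-3.4761)^2 + (-7.1466)^2 + (-4.3588)^2) = 9.087324
Step 2: Project.
Since ||x|| > R, scale = R/||x|| = 2/9.087324 = 0.220087, proj(x) = scale * x
proj(x) = [0.143167, -0.765044, -1.572874, -0.959315]
Step 3: Dot product.
a^T * proj(x) = -1*0.143167 + 5*(-0.765044) + 0*(-1.572874) - 5*(-0.959315) = 0.8282


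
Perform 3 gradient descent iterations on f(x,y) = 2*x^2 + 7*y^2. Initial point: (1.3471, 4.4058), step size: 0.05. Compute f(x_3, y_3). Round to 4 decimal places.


Gradient descent on f(x,y) = 2*x^2 + 7*y^2.
Starting point: (1.3471, 4.4058), alpha = 0.05
Step 1: grad_x = 2*2*1.3471 = 5.3884, grad_y = 2*7*4.4058 = 61.6812
  x_1 = 1.3471 - 0.05*5.3884 = 1.0777
  y_1 = 4.4058 - 0.05*61.6812 = 1.3217
Step 2: grad_x = 2*2*1.0777 = 4.3107, grad_y = 2*7*1.3217 = 18.5044
  x_2 = 1.0777 - 0.05*4.3107 = 0.8621
  y_2 = 1.3217 - 0.05*18.5044 = 0.3965
Step 3: grad_x = 2*2*0.8621 = 3.4486, grad_y = 2*7*0.3965 = 5.5513
  x_3 = 0.8621 - 0.05*3.4486 = 0.6897
  y_3 = 0.3965 - 0.05*5.5513 = 0.119
f(0.6897, 0.119) = 2*0.6897^2 + 7*0.119^2 = 1.0505


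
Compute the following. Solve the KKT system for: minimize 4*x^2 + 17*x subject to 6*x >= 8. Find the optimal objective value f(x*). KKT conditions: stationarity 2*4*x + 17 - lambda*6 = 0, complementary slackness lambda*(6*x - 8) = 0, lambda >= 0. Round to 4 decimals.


Step 1: Try lambda = 0 (constraint inactive).
x_unc = -17/(2*4) = -2.125
Check: 6*-2.125 = -12.75 < 8 -- violated!
Step 2: Constraint must be active: 6*x = 8
x* = 8/6 = 4/3 = 1.3333 (rounded; the exact value 4/3 is used below)
lambda = (2*4*(4/3) + 17)/6 = 4.6111
Step 3: Compute optimal value.
f(x*) = 4*(4/3)^2 + 17*(4/3) = 29.7778


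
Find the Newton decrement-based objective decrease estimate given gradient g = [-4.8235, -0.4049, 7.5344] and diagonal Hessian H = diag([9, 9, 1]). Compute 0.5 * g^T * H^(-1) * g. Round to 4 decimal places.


Step 1: H is diagonal, so H^(-1) * g = [-0.5359, -0.045, 7.5344].
Step 2: g^T H^(-1) g = sum_i g_i^2 / H_ii
  = (-4.8235)^2/9 + (-0.4049)^2/9 + (7.5344)^2/1
  = 2.5851 + 0.0182 + 56.7672 = 59.3705
Step 3: Objective decrease = 0.5 * g^T H^(-1) g = 29.6853


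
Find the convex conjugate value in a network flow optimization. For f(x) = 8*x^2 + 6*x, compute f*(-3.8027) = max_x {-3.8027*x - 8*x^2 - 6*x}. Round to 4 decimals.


f*(y) = sup_x {y*x - a*x^2 - b*x} = sup_x {(y-b)*x - a*x^2}
FOC: (y - b) - 2a*x = 0 => x* = (y - b)/(2a)
x* = (-3.8027 - 6)/(2*8) = -0.6127
f*(-3.8027) = (y-b)^2/(4a) = (-3.8027 - 6)^2/(4*8)
= 96.0929/32 = 3.0029


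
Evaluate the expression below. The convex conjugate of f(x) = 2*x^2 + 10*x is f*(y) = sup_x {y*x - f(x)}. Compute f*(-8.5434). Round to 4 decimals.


f*(y) = sup_x {y*x - a*x^2 - b*x} = sup_x {(y-b)*x - a*x^2}
FOC: (y - b) - 2a*x = 0 => x* = (y - b)/(2a)
x* = (-8.5434 - 10)/(2*2) = -4.6359
f*(-8.5434) = (y-b)^2/(4a) = (-8.5434 - 10)^2/(4*2)
= 343.8577/8 = 42.9822


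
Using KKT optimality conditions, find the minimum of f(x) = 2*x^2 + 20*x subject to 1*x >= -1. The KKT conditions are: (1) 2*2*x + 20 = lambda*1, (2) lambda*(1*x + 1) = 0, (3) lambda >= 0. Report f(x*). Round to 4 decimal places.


Step 1: Try lambda = 0 (constraint inactive).
x_unc = -20/(2*2) = -5.0
Check: 1*-5.0 = -5.0 < -1 -- violated!
Step 2: Constraint must be active: 1*x = -1
x* = -1/1 = -1.0
lambda = (2*2*(-1.0) + 20)/1 = 16.0
Step 3: Compute optimal value.
f(x*) = 2*(-1.0)^2 + 20*(-1.0) = -18.0


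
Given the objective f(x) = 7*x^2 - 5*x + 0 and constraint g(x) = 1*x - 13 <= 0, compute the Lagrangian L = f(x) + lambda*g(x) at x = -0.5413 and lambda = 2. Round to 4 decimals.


Step 1: Evaluate f(x).
f(-0.5413) = 7*(-0.5413)^2 - 5*(-0.5413) + 0 = 4.7575
Step 2: Evaluate g(x).
g(-0.5413) = 1*-0.5413 - 13 = -13.5413
Step 3: Compute Lagrangian.
L = 4.7575 + 2*-13.5413 = -22.3251


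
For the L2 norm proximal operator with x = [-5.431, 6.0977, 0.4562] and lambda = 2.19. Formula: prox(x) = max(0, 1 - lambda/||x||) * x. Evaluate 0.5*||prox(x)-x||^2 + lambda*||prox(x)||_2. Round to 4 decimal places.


Step 1: Compute ||x||.
||x|| = 8.1784
Step 2: Compute scaling factor.
scale = max(0, 1 - 2.19/8.1784) = 0.7322
Step 3: prox(x) = [-3.9767, 4.4649, 0.334]
||prox(x)|| = 5.9884
Step 4: Proximal objective.
0.5*||prox-x||^2 = 2.3981
lambda*||prox|| = 13.1146
Total = 15.5126


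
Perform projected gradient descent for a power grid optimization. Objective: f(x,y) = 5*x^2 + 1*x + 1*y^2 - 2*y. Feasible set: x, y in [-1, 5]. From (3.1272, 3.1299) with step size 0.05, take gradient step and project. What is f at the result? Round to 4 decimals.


Step 1: Compute gradient at (3.1272, 3.1299).
grad_x = 2*5*3.1272 + 1 = 32.272
grad_y = 2*1*3.1299 - 2 = 4.2598
Step 2: Gradient step.
x_raw = 3.1272 - 0.05*32.272 = 1.5136
y_raw = 3.1299 - 0.05*4.2598 = 2.9169
Step 3: Project onto [-1, 5].
x_proj = clip(1.5136) = 1.5136
y_proj = clip(2.9169) = 2.9169
Step 4: Evaluate f.
f(1.5136, 2.9169) = 15.6431


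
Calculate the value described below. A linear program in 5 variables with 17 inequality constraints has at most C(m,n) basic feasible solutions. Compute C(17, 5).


Each vertex corresponds to some choice of n active constraints out of m, so the number of vertices is at most C(m, n) = m! / (n!(m-n)!).
m = 17, n = 5
Numerator: 17 * 16 * 15 * 14 * 13
Denominator: 5! = 120
C(17, 5) = 6188


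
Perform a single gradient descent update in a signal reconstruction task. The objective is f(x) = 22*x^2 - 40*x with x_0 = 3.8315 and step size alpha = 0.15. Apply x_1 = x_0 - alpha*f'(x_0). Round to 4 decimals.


We compute the gradient at x_0 and apply the update.
f'(x) = 44*x - 40
f'(3.8315) = 44*3.8315 - 40 = 128.586
x_1 = 3.8315 - 0.15*128.586 = -15.4564


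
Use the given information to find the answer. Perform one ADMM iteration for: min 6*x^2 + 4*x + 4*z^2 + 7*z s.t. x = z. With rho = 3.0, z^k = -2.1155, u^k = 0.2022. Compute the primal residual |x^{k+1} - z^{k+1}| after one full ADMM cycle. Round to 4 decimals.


ADMM iteration with rho = 3.0, z^k = -2.1155, u^k = 0.2022
Step 1: x-update.
Minimize 6*x^2 + 4*x + (3.0/2)*(x + 2.1155 + 0.2022)^2
FOC: (2*6 + 3.0)*x = -4 + 3.0*(-2.1155 - 0.2022)
x^{k+1} = -0.7302
Step 2: z-update.
Minimize 4*z^2 + 7*z + (3.0/2)*(-0.7302 - z + 0.2022)^2
FOC: (2*4 + 3.0)*z = -7 + 3.0*(-0.7302 + 0.2022)
z^{k+1} = -0.7804
Step 3: u-update.
u^{k+1} = 0.2022 - 0.7302 + 0.7804 = 0.2524
Step 4: Primal residual = |-0.7302 + 0.7804| = 0.0502


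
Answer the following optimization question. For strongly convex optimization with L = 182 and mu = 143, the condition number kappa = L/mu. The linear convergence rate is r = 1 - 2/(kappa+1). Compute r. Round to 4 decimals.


Step 1: Compute the condition number.
kappa = L/mu = 182/143 = 1.2727
Step 2: Compute the convergence rate.
r = 1 - 2/(kappa + 1) = 1 - 2*mu/(L + mu) = (L - mu)/(L + mu) = 39/325 = 0.12


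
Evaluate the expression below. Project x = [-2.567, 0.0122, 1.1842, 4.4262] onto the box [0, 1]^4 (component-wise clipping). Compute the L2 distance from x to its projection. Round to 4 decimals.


Project each component onto [0, 1].
clip(-2.567) = 0.0, clip(0.0122) = 0.0122, clip(1.1842) = 1.0, clip(4.4262) = 1.0
Projection = [0.0, 0.0122, 1.0, 1.0]
Squared diffs: [6.5895, 0.0, 0.0339, 11.7388]
Distance = sqrt(18.3622) = 4.2851


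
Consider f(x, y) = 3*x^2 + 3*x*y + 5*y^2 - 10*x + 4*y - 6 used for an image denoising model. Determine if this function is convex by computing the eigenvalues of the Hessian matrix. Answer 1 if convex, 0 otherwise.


The Hessian of f(x,y) = 3*x^2 + 3*x*y + 5*y^2 - 10*x + 4*y - 6 is:
H = [[6, 3], [3, 10]]
Trace = 6 + 10 = 16
Determinant = 6*10 - (3)^2 = 51
Discriminant = (16)^2 - 4*51 = 52.0
Eigenvalues: lambda_1 = 4.3944, lambda_2 = 11.6056
The function is convex.

1


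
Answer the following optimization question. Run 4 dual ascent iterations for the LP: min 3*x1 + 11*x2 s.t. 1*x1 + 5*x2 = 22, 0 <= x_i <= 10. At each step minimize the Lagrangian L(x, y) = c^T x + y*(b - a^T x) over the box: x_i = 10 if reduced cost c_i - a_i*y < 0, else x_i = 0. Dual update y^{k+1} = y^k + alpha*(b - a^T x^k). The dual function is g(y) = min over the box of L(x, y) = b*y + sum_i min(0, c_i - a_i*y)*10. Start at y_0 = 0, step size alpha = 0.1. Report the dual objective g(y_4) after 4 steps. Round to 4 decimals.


Dual ascent for LP: min 3*x1 + 11*x2, 1*x1 + 5*x2 = 22, 0 <= x_i <= 10
Step 1: y^k = 0.0, reduced costs: (3.0, 11.0)
  x^k = (0.0, 0.0), subgradient = b - a^T x = 22.0
  y^{k+1} = 0.0 + 0.1*22.0 = 2.2
Step 2: y^k = 2.2, reduced costs: (0.8, 0.0)
  x^k = (0.0, 0.0), subgradient = b - a^T x = 22.0
  y^{k+1} = 2.2 + 0.1*22.0 = 4.4
Step 3: y^k = 4.4, reduced costs: (-1.4, -11.0)
  x^k = (10.0, 10.0), subgradient = b - a^T x = -38.0
  y^{k+1} = 4.4 + 0.1*-38.0 = 0.6
Step 4: y^k = 0.6, reduced costs: (2.4, 8.0)
  x^k = (0.0, 0.0), subgradient = b - a^T x = 22.0
  y^{k+1} = 0.6 + 0.1*22.0 = 2.8
Dual objective at y_4 = 2.8: reduced costs (0.2, -3.0), box minimizer x = (0.0, 10.0)
g(y_4) = b*y + (c1 - a1*y)*x1 + (c2 - a2*y)*x2 = 22*2.8 + 0.2*0.0 + (-3.0)*10.0 = 61.6 + 0.0 - 30.0 = 31.6


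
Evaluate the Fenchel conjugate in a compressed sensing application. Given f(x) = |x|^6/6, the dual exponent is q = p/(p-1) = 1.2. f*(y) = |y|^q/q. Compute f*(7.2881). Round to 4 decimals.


The conjugate exponent q satisfies 1/p + 1/q = 1.
p = 6, so q = 6/(6 - 1) = 1.2
|y|^q = 7.2881^1.2 = 10.8427
f*(7.2881) = 10.8427 / 1.2 = 9.0356


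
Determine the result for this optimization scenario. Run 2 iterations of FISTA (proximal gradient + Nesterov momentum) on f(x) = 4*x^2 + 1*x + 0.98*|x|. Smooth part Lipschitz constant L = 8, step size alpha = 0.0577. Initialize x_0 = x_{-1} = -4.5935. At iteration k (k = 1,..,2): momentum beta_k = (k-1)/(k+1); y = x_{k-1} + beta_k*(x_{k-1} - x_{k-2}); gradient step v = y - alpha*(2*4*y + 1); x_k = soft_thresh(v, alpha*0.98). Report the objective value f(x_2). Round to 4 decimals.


FISTA on f(x) = 4*x^2 + 1*x + 0.98*|x|
L = 8, alpha = 0.0577
Iteration 1: beta = 0.0, y = -4.5935 + 0.0*(-4.5935 + 4.5935) = -4.5935
  grad(y) = -35.748, v = y - alpha*grad = -2.5308
  prox(v) = soft_thresh(-2.5308, 0.0565) = -2.4743
Iteration 2: beta = 0.3333, y = -2.4743 + 0.3333*(-2.4743 + 4.5935) = -1.7679
  grad(y) = -13.1431, v = y - alpha*grad = -1.0095
  prox(v) = soft_thresh(-1.0095, 0.0565) = -0.953
f(x_2) = 4*(-0.953)^2 + 1*(-0.953) + 0.98*|-0.953| = 3.6137


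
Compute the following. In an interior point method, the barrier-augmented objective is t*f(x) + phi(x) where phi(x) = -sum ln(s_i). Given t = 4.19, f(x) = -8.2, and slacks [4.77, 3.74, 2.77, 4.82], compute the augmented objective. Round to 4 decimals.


Step 1: Compute log-barrier.
ln values: [1.5623, 1.3191, 1.0188, 1.5728]
phi = -(1.5623 + 1.3191 + 1.0188 + 1.5728) = -5.4731
Step 2: Compute augmented objective.
t*f(x) = 4.19*-8.2 = -34.358
Total = -34.358 - 5.4731 = -39.8311


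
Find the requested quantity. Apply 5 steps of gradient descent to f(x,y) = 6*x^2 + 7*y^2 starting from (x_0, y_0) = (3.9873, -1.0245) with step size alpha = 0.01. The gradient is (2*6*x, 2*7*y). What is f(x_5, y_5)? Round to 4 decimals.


Gradient descent on f(x,y) = 6*x^2 + 7*y^2.
Starting point: (3.9873, -1.0245), alpha = 0.01
Step 1: grad_x = 2*6*3.9873 = 47.8476, grad_y = 2*7*-1.0245 = -14.343
  x_1 = 3.9873 - 0.01*47.8476 = 3.5088
  y_1 = -1.0245 - 0.01*-14.343 = -0.8811
Step 2: grad_x = 2*6*3.5088 = 42.1059, grad_y = 2*7*-0.8811 = -12.335
  x_2 = 3.5088 - 0.01*42.1059 = 3.0878
  y_2 = -0.8811 - 0.01*-12.335 = -0.7577
Step 3: grad_x = 2*6*3.0878 = 37.0532, grad_y = 2*7*-0.7577 = -10.6081
  x_3 = 3.0878 - 0.01*37.0532 = 2.7172
  y_3 = -0.7577 - 0.01*-10.6081 = -0.6516
Step 4: grad_x = 2*6*2.7172 = 32.6068, grad_y = 2*7*-0.6516 = -9.123
  x_4 = 2.7172 - 0.01*32.6068 = 2.3912
  y_4 = -0.6516 - 0.01*-9.123 = -0.5604
Step 5: grad_x = 2*6*2.3912 = 28.694, grad_y = 2*7*-0.5604 = -7.8457
  x_5 = 2.3912 - 0.01*28.694 = 2.1042
  y_5 = -0.5604 - 0.01*-7.8457 = -0.482
f(2.1042, -0.482) = 6*2.1042^2 + 7*(-0.482)^2 = 28.1925


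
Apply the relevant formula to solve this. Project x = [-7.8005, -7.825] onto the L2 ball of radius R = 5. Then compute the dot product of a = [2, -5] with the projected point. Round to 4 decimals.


Step 1: Compute ||x|| (intermediates to 6 decimals).
||x|| = sqrt((-7.8005)^2 + (-7.825)^2) = 11.048911
Step 2: Project.
Since ||x|| > R, scale = R/||x|| = 5/11.048911 = 0.452533, proj(x) = scale * x
proj(x) = [-3.529984, -3.541071]
Step 3: Dot product.
a^T * proj(x) = 2*(-3.529984) - 5*(-3.541071) = 10.6454


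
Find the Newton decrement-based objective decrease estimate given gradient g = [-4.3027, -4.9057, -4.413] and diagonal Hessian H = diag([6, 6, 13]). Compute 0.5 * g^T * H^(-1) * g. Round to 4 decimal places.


Step 1: H is diagonal, so H^(-1) * g = [-0.7171, -0.8176, -0.3395].
Step 2: g^T H^(-1) g = sum_i g_i^2 / H_ii
  = (-4.3027)^2/6 + (-4.9057)^2/6 + (-4.413)^2/13
  = 3.0855 + 4.011 + 1.498 = 8.5946
Step 3: Objective decrease = 0.5 * g^T H^(-1) g = 4.2973


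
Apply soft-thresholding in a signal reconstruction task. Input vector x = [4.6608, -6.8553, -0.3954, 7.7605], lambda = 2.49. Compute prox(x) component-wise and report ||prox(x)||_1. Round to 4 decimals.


Soft-thresholding with lambda = 2.49:
prox(4.6608) = sign(4.6608)*max(|4.6608| - 2.49, 0) = 2.1708
prox(-6.8553) = sign(-6.8553)*max(|-6.8553| - 2.49, 0) = -4.3653
prox(-0.3954) = sign(-0.3954)*max(|-0.3954| - 2.49, 0) = 0.0
prox(7.7605) = sign(7.7605)*max(|7.7605| - 2.49, 0) = 5.2705
prox(x) = [2.1708, -4.3653, 0.0, 5.2705]
||prox(x)||_1 = 2.1708 + 4.3653 + 0.0 + 5.2705 = 11.8066


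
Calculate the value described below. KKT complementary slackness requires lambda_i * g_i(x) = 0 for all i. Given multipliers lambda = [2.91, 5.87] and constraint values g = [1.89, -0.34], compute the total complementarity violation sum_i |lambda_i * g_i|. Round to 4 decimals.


KKT complementary slackness check:
lambda_1 * g_1 = 2.91 * 1.89 = 5.4999
lambda_2 * g_2 = 5.87 * -0.34 = -1.9958
Total violation = 5.4999 + 1.9958 = 7.4957


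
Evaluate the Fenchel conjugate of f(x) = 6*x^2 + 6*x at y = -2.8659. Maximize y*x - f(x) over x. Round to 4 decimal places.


f*(y) = sup_x {y*x - a*x^2 - b*x} = sup_x {(y-b)*x - a*x^2}
FOC: (y - b) - 2a*x = 0 => x* = (y - b)/(2a)
x* = (-2.8659 - 6)/(2*6) = -0.7388
f*(-2.8659) = (y-b)^2/(4a) = (-2.8659 - 6)^2/(4*6)
= 78.6042/24 = 3.2752


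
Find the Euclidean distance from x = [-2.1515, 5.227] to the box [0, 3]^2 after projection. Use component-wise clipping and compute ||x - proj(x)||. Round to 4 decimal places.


Project each component onto [0, 3].
clip(-2.1515) = 0.0, clip(5.227) = 3.0
Projection = [0.0, 3.0]
Squared diffs: [4.629, 4.9595]
Distance = sqrt(9.5885) = 3.0965


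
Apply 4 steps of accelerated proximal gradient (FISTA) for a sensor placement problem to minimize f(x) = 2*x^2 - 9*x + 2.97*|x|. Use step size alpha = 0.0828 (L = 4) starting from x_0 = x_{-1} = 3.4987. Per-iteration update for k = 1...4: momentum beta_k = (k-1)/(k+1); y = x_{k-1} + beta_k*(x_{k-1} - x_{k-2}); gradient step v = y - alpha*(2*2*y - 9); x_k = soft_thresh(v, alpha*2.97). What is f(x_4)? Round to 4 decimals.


FISTA on f(x) = 2*x^2 - 9*x + 2.97*|x|
L = 4, alpha = 0.0828
Iteration 1: beta = 0.0, y = 3.4987 + 0.0*(3.4987 - 3.4987) = 3.4987
  grad(y) = 4.9948, v = y - alpha*grad = 3.0851
  prox(v) = soft_thresh(3.0851, 0.2459) = 2.8392
Iteration 2: beta = 0.3333, y = 2.8392 + 0.3333*(2.8392 - 3.4987) = 2.6194
  grad(y) = 1.4775, v = y - alpha*grad = 2.497
  prox(v) = soft_thresh(2.497, 0.2459) = 2.2511
Iteration 3: beta = 0.5, y = 2.2511 + 0.5*(2.2511 - 2.8392) = 1.9571
  grad(y) = -1.1717, v = y - alpha*grad = 2.0541
  prox(v) = soft_thresh(2.0541, 0.2459) = 1.8082
Iteration 4: beta = 0.6, y = 1.8082 + 0.6*(1.8082 - 2.2511) = 1.5424
  grad(y) = -2.8303, v = y - alpha*grad = 1.7768
  prox(v) = soft_thresh(1.7768, 0.2459) = 1.5309
f(x_4) = 2*1.5309^2 - 9*1.5309 + 2.97*|1.5309| = -4.544


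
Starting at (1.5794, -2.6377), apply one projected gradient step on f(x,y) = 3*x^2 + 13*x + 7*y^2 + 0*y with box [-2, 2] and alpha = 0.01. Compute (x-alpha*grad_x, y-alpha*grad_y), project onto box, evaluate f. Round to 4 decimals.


Step 1: Compute gradient at (1.5794, -2.6377).
grad_x = 2*3*1.5794 + 13 = 22.4764
grad_y = 2*7*-2.6377 + 0 = -36.9278
Step 2: Gradient step.
x_raw = 1.5794 - 0.01*22.4764 = 1.3546
y_raw = -2.6377 - 0.01*-36.9278 = -2.2684
Step 3: Project onto [-2, 2].
x_proj = clip(1.3546) = 1.3546
y_proj = clip(-2.2684) = -2.0
Step 4: Evaluate f.
f(1.3546, -2.0) = 51.1154


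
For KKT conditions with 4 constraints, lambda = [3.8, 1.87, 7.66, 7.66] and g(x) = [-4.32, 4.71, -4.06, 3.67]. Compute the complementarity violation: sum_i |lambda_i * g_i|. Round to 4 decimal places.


KKT complementary slackness check:
lambda_1 * g_1 = 3.8 * -4.32 = -16.416
lambda_2 * g_2 = 1.87 * 4.71 = 8.8077
lambda_3 * g_3 = 7.66 * -4.06 = -31.0996
lambda_4 * g_4 = 7.66 * 3.67 = 28.1122
Total violation = 16.416 + 8.8077 + 31.0996 + 28.1122 = 84.4355


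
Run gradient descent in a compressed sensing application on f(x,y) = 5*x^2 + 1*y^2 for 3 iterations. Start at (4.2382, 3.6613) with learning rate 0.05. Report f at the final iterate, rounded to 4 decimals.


Gradient descent on f(x,y) = 5*x^2 + 1*y^2.
Starting point: (4.2382, 3.6613), alpha = 0.05
Step 1: grad_x = 2*5*4.2382 = 42.382, grad_y = 2*1*3.6613 = 7.3226
  x_1 = 4.2382 - 0.05*42.382 = 2.1191
  y_1 = 3.6613 - 0.05*7.3226 = 3.2952
Step 2: grad_x = 2*5*2.1191 = 21.191, grad_y = 2*1*3.2952 = 6.5903
  x_2 = 2.1191 - 0.05*21.191 = 1.0596
  y_2 = 3.2952 - 0.05*6.5903 = 2.9657
Step 3: grad_x = 2*5*1.0596 = 10.5955, grad_y = 2*1*2.9657 = 5.9313
  x_3 = 1.0596 - 0.05*10.5955 = 0.5298
  y_3 = 2.9657 - 0.05*5.9313 = 2.6691
f(0.5298, 2.6691) = 5*0.5298^2 + 1*2.6691^2 = 8.5273


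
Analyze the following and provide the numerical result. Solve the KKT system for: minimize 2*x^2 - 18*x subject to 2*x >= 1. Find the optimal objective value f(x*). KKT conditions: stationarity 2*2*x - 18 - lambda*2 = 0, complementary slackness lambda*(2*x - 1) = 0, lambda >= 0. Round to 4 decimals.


Step 1: Try lambda = 0 (constraint inactive).
Stationarity: 2*2*x - 18 = 0
x* = 18/(2*2) = 4.5
Check constraint: 2*4.5 = 9.0 >= 1 -- satisfied.
Step 2: Compute optimal value.
f(x*) = 2*4.5^2 - 18*4.5 = -40.5


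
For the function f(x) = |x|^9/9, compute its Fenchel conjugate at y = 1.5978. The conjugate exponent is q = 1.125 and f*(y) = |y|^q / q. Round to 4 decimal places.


The conjugate exponent q satisfies 1/p + 1/q = 1.
p = 9, so q = 9/(9 - 1) = 1.125
|y|^q = 1.5978^1.125 = 1.6942
f*(1.5978) = 1.6942 / 1.125 = 1.5059
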